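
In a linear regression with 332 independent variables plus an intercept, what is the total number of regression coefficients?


Including the intercept, the model has 332 predictor coefficients + 1 intercept.
Total = 333.

333


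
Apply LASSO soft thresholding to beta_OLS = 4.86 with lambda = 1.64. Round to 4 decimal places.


Absolute value: |4.86| = 4.86.
Compare to lambda = 1.64.
Since |beta| > lambda, coefficient = sign(beta)*(|beta| - lambda) = 3.2200.

3.2200


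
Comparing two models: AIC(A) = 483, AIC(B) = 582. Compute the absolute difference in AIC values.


|AIC_A - AIC_B| = |483 - 582| = 99.
Model A is preferred (lower AIC).

99


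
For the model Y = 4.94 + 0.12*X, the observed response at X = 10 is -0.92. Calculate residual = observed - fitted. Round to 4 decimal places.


Compute yhat = 4.94 + (0.12)(10) = 6.1400.
Residual = actual - predicted = -0.92 - 6.1400 = -7.0600.

-7.0600


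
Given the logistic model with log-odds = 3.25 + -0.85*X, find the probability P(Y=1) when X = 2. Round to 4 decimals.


Compute z = 3.25 + (-0.85)(2) = 1.5500.
exp(-z) = 0.2122.
P = 1/(1 + 0.2122) = 0.8249.

0.8249


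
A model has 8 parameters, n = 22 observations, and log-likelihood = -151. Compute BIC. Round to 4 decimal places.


Compute k*ln(n) = 8*ln(22) = 8*3.091042 = 24.728336.
Then -2*loglik = 302.
BIC = 24.728336 + 302 = 326.728336, which rounds to 326.7283.

326.7283


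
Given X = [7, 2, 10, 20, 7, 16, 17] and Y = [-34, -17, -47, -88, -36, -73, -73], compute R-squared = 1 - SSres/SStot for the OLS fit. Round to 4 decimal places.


After computing the OLS fit (b0=-7.9525, b1=-3.9536):
SSres = 13.1639, SStot = 4005.7143.
R^2 = 1 - 13.1639/4005.7143 = 0.9967.

0.9967


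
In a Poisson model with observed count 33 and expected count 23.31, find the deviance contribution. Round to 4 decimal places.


First: ln(33/23.31) = 0.347625.
Then: 33 * 0.347625 = 11.471625.
y - mu = 33 - 23.31 = 9.69.
D = 2(11.471625 - 9.69) = 3.563250, which rounds to 3.5633.

3.5633


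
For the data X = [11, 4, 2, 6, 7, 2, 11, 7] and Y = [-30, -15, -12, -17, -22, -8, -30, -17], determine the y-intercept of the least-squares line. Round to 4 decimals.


First find the slope: b1 = -2.1857.
Means: xbar = 6.2500, ybar = -18.8750.
b0 = ybar - b1 * xbar = -18.8750 - -2.1857 * 6.2500 = -5.2143.

-5.2143


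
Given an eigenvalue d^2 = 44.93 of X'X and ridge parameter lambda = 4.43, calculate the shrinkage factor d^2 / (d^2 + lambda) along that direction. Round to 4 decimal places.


d^2 + lambda = 44.93 + 4.43 = 49.3600.
Shrinkage factor = 44.93/49.3600 = 0.9103.

0.9103


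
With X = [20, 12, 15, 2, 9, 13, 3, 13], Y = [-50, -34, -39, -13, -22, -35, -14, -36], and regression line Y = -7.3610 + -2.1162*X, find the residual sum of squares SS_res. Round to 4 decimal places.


For each point, residual = actual - predicted.
Residuals: [-0.3150, -1.2446, 0.1040, -1.4066, 4.4068, -0.1284, -0.2904, -1.1284].
Sum of squared residuals = 24.4316.

24.4316


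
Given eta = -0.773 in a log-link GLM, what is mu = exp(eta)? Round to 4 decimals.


The inverse log link gives:
mu = exp(-0.773) = 0.4616.

0.4616


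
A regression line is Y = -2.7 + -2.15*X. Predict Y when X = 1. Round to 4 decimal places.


Substitute X = 1 into the equation:
Y = -2.7 + -2.15 * 1 = -2.7 + -2.1500 = -4.8500.

-4.8500


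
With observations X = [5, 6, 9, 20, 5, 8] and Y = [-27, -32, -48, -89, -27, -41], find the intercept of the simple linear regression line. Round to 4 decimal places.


The slope is b1 = -4.1146.
Sample means are xbar = 8.8333 and ybar = -44.0000.
Intercept: b0 = -44.0000 - (-4.1146)(8.8333) = -7.6540.

-7.6540


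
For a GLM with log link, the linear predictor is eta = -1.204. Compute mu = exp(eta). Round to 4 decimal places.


mu = exp(eta) = exp(-1.204).
= 0.3000.

0.3000


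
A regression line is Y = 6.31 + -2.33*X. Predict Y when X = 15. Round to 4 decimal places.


Predicted value:
Y = 6.31 + (-2.33)(15) = 6.31 + -34.9500 = -28.6400.

-28.6400


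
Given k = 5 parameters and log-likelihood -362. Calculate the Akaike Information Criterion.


AIC = 2k - 2*loglik = 2(5) - 2(-362).
= 10 + 724 = 734.

734


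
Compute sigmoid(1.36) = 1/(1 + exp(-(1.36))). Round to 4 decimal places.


First, exp(-1.3600) = 0.2567.
Then sigma(z) = 1/(1 + 0.2567) = 0.7958.

0.7958


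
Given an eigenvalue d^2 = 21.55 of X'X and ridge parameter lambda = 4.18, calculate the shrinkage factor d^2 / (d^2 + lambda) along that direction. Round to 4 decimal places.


Compute the denominator: 21.55 + 4.18 = 25.7300.
Shrinkage factor = 21.55 / 25.7300 = 0.8375.

0.8375


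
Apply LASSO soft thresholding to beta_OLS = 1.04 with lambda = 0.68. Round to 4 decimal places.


|beta_OLS| = 1.04.
lambda = 0.68.
Since |beta| > lambda, coefficient = sign(beta)*(|beta| - lambda) = 0.3600.
Result = 0.3600.

0.3600


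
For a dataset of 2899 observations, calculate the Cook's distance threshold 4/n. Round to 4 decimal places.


Using the rule of thumb:
Threshold = 4 / 2899 = 0.0014.

0.0014


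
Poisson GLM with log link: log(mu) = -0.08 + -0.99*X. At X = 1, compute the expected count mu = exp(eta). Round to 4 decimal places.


eta = -0.08 + -0.99 * 1 = -1.0700.
mu = exp(-1.0700) = 0.3430.

0.3430


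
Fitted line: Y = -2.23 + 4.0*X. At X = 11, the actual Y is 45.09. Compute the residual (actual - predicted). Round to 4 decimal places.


Predicted = -2.23 + 4.0 * 11 = 41.7700.
Residual = 45.09 - 41.7700 = 3.3200.

3.3200


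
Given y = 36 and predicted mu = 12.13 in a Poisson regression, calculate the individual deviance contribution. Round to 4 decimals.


Compute y*ln(y/mu) = 36*ln(36/12.13) = 36*1.087837 = 39.162132.
y - mu = 23.87.
D = 2*(39.162132 - (23.87)) = 30.584264, which rounds to 30.5843.

30.5843


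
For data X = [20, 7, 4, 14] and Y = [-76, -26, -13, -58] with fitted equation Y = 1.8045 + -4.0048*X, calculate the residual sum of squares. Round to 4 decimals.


Predicted values from Y = 1.8045 + -4.0048*X.
Residuals: [2.2915, 0.2291, 1.2147, -3.7373].
SSres = 20.7464.

20.7464


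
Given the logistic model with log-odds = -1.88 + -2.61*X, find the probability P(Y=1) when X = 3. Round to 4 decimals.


Linear predictor: z = -1.88 + -2.61 * 3 = -9.7100.
P = 1/(1 + exp(9.7100)) = 1/(1 + 16481.6019) = 0.0001.

0.0001


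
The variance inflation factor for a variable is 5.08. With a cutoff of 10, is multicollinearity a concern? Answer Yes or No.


Check: VIF = 5.08 vs threshold = 10.
Since 5.08 < 10, the answer is No.

No


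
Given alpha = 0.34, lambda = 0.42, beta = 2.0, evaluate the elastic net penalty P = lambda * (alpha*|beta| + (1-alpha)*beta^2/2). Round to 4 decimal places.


Compute:
L1 = 0.34 * 2.0 = 0.6800.
L2 = 0.66 * 2.0^2 / 2 = 1.3200.
Penalty = 0.42 * (0.6800 + 1.3200) = 0.8400.

0.8400


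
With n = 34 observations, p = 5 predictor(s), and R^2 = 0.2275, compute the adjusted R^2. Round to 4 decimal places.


Using the formula:
(1 - 0.2275) = 0.7725.
Multiply by 33/28: 0.7725 * 33 = 25.4925, then 25.4925 / 28 = 0.9104.
Adj R^2 = 1 - 0.9104 = 0.0896.

0.0896


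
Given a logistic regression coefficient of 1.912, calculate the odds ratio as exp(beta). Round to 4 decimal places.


exp(1.912) = 6.7666.
So the odds ratio is 6.7666.

6.7666


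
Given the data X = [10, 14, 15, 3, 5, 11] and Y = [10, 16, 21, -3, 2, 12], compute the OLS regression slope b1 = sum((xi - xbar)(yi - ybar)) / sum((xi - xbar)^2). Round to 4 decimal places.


The sample means are xbar = 9.6667 and ybar = 9.6667.
Compute S_xx = 115.3333 and S_xy = 211.3333.
Slope b1 = S_xy / S_xx = 211.3333 / 115.3333 = 1.8324.

1.8324


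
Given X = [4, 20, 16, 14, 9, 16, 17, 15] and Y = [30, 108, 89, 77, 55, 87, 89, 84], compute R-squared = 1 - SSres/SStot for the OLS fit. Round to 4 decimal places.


After computing the OLS fit (b0=11.1803, b1=4.7708):
SSres = 18.6024, SStot = 4089.8750.
R^2 = 1 - 18.6024/4089.8750 = 0.9955.

0.9955


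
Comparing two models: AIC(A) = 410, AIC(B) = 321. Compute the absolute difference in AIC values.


|AIC_A - AIC_B| = |410 - 321| = 89.
Model B is preferred (lower AIC).

89


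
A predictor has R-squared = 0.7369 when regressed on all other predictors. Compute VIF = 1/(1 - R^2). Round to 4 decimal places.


Denominator: 1 - 0.7369 = 0.2631.
VIF = 1 / 0.2631 = 3.8008.

3.8008


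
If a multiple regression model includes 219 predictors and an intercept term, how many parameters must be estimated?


Including the intercept, the model has 219 predictor coefficients + 1 intercept.
Total = 220.

220


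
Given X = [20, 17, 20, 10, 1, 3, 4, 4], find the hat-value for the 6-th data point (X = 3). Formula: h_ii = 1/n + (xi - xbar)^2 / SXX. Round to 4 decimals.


Mean of X: xbar = 9.8750.
SXX = 450.8750.
For X = 3: h = 1/8 + (3 - 9.8750)^2/450.8750 = 0.2298.

0.2298


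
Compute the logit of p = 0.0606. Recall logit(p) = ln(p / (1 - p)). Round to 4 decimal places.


1 - p = 0.9394.
p/(1-p) = 0.0645.
logit = ln(0.0645) = -2.7409.

-2.7409


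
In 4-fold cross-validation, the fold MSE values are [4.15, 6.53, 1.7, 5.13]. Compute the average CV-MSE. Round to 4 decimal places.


Add all fold MSEs: 17.5100.
Divide by k = 4: 17.5100/4 = 4.3775.

4.3775


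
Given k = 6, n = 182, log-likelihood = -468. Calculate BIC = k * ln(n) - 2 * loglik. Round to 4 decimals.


Compute k*ln(n) = 6*ln(182) = 6*5.204007 = 31.224042.
Then -2*loglik = 936.
BIC = 31.224042 + 936 = 967.224042, which rounds to 967.2240.

967.2240


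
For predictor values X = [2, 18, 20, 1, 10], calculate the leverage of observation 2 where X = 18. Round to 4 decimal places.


Mean of X: xbar = 10.2000.
SXX = 308.8000.
For X = 18: h = 1/5 + (18 - 10.2000)^2/308.8000 = 0.3970.

0.3970


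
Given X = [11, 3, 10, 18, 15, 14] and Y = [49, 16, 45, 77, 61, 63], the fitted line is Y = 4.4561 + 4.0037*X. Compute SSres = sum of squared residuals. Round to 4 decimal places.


For each point, residual = actual - predicted.
Residuals: [0.5032, -0.4672, 0.5069, 0.4773, -3.5116, 2.4921].
Sum of squared residuals = 19.4981.

19.4981


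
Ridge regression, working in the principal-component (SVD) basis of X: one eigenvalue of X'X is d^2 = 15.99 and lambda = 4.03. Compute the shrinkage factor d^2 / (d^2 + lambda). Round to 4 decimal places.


Denominator = d^2 + lambda = 15.99 + 4.03 = 20.0200.
Shrinkage = 15.99 / 20.0200 = 0.7987.

0.7987


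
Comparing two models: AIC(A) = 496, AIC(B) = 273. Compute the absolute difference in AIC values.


Compute |496 - 273| = 223.
Model B has the smaller AIC.

223


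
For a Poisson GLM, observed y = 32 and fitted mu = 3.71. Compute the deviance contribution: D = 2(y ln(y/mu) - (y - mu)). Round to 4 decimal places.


y/mu = 32/3.71 = 8.625337 (approx.), and ln(32/3.71) = 2.154704.
y * ln(y/mu) = 32 * 2.154704 = 68.950528.
y - mu = 28.29.
D = 2 * (68.950528 - 28.29) = 81.321056, which rounds to 81.3211.

81.3211


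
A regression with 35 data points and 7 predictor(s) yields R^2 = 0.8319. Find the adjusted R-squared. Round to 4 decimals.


Plug in: Adj R^2 = 1 - (1 - 0.8319) * 34/27.
= 1 - 0.1681 * 34/27
= 1 - 5.7154 / 27
= 1 - 0.2117 = 0.7883.

0.7883


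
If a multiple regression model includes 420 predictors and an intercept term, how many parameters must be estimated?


Including the intercept, the model has 420 predictor coefficients + 1 intercept.
Total = 421.

421


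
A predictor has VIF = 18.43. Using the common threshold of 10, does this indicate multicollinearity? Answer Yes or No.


The threshold is 10.
VIF = 18.43 is >= 10.
Multicollinearity indication: Yes.

Yes


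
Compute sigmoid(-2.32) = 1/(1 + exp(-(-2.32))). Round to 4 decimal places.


Compute exp(2.3200) = 10.1757.
Sigmoid = 1 / (1 + 10.1757) = 1 / 11.1757 = 0.0895.

0.0895


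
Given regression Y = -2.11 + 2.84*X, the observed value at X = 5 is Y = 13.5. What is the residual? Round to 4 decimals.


Compute yhat = -2.11 + (2.84)(5) = 12.0900.
Residual = actual - predicted = 13.5 - 12.0900 = 1.4100.

1.4100


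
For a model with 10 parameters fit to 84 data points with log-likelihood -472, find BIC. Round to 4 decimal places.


k * ln(n) = 10 * ln(84) = 10 * 4.430817 = 44.308170.
-2 * loglik = -2 * (-472) = 944.
BIC = 44.308170 + 944 = 988.308170, which rounds to 988.3082.

988.3082


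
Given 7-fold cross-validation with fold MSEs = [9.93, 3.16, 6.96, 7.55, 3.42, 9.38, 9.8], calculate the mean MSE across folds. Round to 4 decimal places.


Add all fold MSEs: 50.2000.
Divide by k = 7: 50.2000/7 = 7.1714.

7.1714


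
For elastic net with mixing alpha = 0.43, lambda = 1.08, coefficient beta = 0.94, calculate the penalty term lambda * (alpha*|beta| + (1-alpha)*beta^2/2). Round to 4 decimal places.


L1 component = 0.43 * |0.94| = 0.4042.
L2 component = 0.57 * 0.94^2 / 2 = 0.2518.
Penalty = 1.08 * (0.4042 + 0.2518) = 1.08 * 0.6560 = 0.7085.

0.7085


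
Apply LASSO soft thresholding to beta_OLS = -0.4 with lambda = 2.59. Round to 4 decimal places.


Absolute value: |-0.4| = 0.4.
Compare to lambda = 2.59.
Since |beta| <= lambda, the coefficient is set to 0.

0.0000


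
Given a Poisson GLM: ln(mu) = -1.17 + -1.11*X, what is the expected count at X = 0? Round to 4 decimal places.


Compute eta = -1.17 + -1.11 * 0 = -1.1700.
Apply inverse link: mu = e^-1.1700 = 0.3104.

0.3104


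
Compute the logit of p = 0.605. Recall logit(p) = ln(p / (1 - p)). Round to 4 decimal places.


1 - p = 0.395.
p/(1-p) = 1.5316.
logit = ln(1.5316) = 0.4263.

0.4263


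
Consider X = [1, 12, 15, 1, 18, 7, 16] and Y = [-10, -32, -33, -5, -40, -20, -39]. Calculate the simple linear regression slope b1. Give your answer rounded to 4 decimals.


First compute the means: xbar = 10.0000, ybar = -25.5714.
Then S_xx = sum((xi - xbar)^2) = 300.0000.
S_xy = sum((xi - xbar)(yi - ybar)) = -588.0000.
b1 = S_xy / S_xx = -588.0000 / 300.0000 = -1.9600.

-1.9600


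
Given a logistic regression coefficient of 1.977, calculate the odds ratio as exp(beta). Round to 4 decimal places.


exp(1.977) = 7.2210.
So the odds ratio is 7.2210.

7.2210


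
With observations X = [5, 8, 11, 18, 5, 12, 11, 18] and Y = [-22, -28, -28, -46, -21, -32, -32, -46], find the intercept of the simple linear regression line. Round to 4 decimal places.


The slope is b1 = -1.8556.
Sample means are xbar = 11.0000 and ybar = -31.8750.
Intercept: b0 = -31.8750 - (-1.8556)(11.0000) = -11.4639.

-11.4639


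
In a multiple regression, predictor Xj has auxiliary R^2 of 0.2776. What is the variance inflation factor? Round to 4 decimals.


VIF = 1 / (1 - 0.2776).
= 1 / 0.7224 = 1.3843.

1.3843


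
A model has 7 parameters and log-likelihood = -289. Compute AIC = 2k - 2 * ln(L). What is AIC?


AIC = 2*7 - 2*(-289).
= 14 + 578 = 592.

592


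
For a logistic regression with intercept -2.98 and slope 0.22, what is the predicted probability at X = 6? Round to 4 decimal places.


Compute z = -2.98 + (0.22)(6) = -1.6600.
exp(-z) = 5.2593.
P = 1/(1 + 5.2593) = 0.1598.

0.1598


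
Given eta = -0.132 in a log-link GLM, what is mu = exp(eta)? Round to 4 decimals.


mu = exp(eta) = exp(-0.132).
= 0.8763.

0.8763


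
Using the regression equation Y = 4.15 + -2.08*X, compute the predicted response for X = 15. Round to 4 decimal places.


Substitute X = 15 into the equation:
Y = 4.15 + -2.08 * 15 = 4.15 + -31.2000 = -27.0500.

-27.0500


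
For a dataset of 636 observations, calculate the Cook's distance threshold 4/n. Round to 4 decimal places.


The threshold is 4/n.
4/636 = 0.0063.

0.0063


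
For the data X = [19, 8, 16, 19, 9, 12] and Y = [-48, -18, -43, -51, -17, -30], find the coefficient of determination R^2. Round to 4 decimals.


Fit the OLS line: b0 = 7.6985, b1 = -3.0505.
SSres = 19.6971.
SStot = 1125.5000.
R^2 = 1 - 19.6971/1125.5000 = 0.9825.

0.9825


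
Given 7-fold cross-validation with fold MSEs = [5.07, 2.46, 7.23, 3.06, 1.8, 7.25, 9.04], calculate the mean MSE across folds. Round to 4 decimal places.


Sum of fold MSEs = 35.9100.
Average = 35.9100 / 7 = 5.1300.

5.1300


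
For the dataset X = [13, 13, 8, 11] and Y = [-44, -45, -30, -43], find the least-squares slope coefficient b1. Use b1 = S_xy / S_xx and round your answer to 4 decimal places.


Calculate xbar = 11.2500, ybar = -40.5000.
S_xx = 16.7500, S_xy = -47.5000.
Using b1 = S_xy / S_xx = -47.5000 / 16.7500, we get b1 = -2.8358.

-2.8358


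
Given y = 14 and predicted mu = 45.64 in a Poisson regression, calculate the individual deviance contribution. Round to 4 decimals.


Compute y*ln(y/mu) = 14*ln(14/45.64) = 14*-1.181727 = -16.544178.
y - mu = -31.64.
D = 2*(-16.544178 - (-31.64)) = 30.191644, which rounds to 30.1916.

30.1916


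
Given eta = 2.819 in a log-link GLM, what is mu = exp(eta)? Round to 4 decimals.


The inverse log link gives:
mu = exp(2.819) = 16.7601.

16.7601


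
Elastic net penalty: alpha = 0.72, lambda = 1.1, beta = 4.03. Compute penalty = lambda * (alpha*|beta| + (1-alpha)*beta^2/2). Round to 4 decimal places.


L1 component = 0.72 * |4.03| = 2.9016.
L2 component = 0.28 * 4.03^2 / 2 = 2.2737.
Penalty = 1.1 * (2.9016 + 2.2737) = 1.1 * 5.1753 = 5.6929.

5.6929


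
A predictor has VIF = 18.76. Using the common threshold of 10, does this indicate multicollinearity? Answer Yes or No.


The threshold is 10.
VIF = 18.76 is >= 10.
Multicollinearity indication: Yes.

Yes


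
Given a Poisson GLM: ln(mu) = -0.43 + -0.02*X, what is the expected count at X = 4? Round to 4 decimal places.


Linear predictor: eta = -0.43 + (-0.02)(4) = -0.5100.
Expected count: mu = exp(-0.5100) = 0.6005.

0.6005


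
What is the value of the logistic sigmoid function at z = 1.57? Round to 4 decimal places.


First, exp(-1.5700) = 0.2080.
Then sigma(z) = 1/(1 + 0.2080) = 0.8278.

0.8278


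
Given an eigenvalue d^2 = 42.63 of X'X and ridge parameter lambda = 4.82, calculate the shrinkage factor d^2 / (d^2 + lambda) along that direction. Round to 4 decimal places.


Compute the denominator: 42.63 + 4.82 = 47.4500.
Shrinkage factor = 42.63 / 47.4500 = 0.8984.

0.8984


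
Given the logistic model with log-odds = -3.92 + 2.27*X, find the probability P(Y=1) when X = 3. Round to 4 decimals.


z = -3.92 + 2.27 * 3 = 2.8900.
Sigmoid: P = 1 / (1 + exp(-2.8900)) = 0.9473.

0.9473


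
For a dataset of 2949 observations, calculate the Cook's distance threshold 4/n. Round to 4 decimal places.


The threshold is 4/n.
4/2949 = 0.0014.

0.0014


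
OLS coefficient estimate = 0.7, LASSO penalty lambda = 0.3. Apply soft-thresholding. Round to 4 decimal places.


|beta_OLS| = 0.7.
lambda = 0.3.
Since |beta| > lambda, coefficient = sign(beta)*(|beta| - lambda) = 0.4000.
Result = 0.4000.

0.4000


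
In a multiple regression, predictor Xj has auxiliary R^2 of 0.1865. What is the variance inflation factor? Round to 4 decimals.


Denominator: 1 - 0.1865 = 0.8135.
VIF = 1 / 0.8135 = 1.2293.

1.2293


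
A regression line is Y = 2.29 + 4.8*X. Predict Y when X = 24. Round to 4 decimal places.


Plug X = 24 into Y = 2.29 + 4.8*X:
Y = 2.29 + 115.2000 = 117.4900.

117.4900


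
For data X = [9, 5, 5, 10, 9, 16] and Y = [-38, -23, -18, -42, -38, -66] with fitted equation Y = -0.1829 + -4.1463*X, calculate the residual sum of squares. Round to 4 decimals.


Compute predicted values, then residuals = yi - yhat_i.
Residuals: [-0.5004, -2.0856, 2.9144, -0.3541, -0.5004, 0.5237].
SSres = sum(residual^2) = 13.7439.

13.7439


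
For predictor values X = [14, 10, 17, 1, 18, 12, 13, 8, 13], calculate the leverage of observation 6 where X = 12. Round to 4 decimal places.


Mean of X: xbar = 11.7778.
SXX = 207.5556.
For X = 12: h = 1/9 + (12 - 11.7778)^2/207.5556 = 0.1113.

0.1113


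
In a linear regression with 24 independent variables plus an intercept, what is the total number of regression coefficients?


Total coefficients = number of predictors + 1 (for the intercept).
= 24 + 1 = 25.

25


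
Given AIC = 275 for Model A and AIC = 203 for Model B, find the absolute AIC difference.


Compute |275 - 203| = 72.
Model B has the smaller AIC.

72


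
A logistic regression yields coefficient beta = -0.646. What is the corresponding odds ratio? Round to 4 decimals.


exp(-0.646) = 0.5241.
So the odds ratio is 0.5241.

0.5241


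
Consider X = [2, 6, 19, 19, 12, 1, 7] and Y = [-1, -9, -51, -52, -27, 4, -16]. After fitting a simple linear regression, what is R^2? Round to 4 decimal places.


After computing the OLS fit (b0=6.8741, b1=-3.0321):
SSres = 19.3703, SStot = 3087.4286.
R^2 = 1 - 19.3703/3087.4286 = 0.9937.

0.9937


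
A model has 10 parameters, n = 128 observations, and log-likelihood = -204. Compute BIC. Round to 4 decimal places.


Compute k*ln(n) = 10*ln(128) = 10*4.852030 = 48.520300.
Then -2*loglik = 408.
BIC = 48.520300 + 408 = 456.520300, which rounds to 456.5203.

456.5203


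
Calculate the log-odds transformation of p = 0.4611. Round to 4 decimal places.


The odds are p/(1-p) = 0.4611 / 0.5389 = 0.8556.
logit(p) = ln(0.8556) = -0.1559.

-0.1559


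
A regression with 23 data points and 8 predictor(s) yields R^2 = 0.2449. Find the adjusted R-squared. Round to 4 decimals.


Using the formula:
(1 - 0.2449) = 0.7551.
Multiply by 22/14: 0.7551 * 22 = 16.6122, then 16.6122 / 14 = 1.1866.
Adj R^2 = 1 - 1.1866 = -0.1866.

-0.1866


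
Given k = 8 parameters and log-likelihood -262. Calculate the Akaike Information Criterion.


AIC = 2*8 - 2*(-262).
= 16 + 524 = 540.

540


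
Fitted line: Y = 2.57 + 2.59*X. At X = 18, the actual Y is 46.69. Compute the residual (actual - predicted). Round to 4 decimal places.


Fitted value at X = 18 is yhat = 2.57 + 2.59*18 = 49.1900.
Residual = 46.69 - 49.1900 = -2.5000.

-2.5000


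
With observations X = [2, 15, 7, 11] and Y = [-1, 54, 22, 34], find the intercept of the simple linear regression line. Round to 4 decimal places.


Compute b1 = 4.1213 from the OLS formula.
With xbar = 8.7500 and ybar = 27.2500, the intercept is:
b0 = 27.2500 - 4.1213 * 8.7500 = -8.8113.

-8.8113


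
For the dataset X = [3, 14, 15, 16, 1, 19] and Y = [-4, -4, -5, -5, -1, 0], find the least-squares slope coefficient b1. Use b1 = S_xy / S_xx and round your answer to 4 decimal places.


The sample means are xbar = 11.3333 and ybar = -3.1667.
Compute S_xx = 277.3333 and S_xy = -8.6667.
Slope b1 = S_xy / S_xx = -8.6667 / 277.3333 = -0.0313.

-0.0313


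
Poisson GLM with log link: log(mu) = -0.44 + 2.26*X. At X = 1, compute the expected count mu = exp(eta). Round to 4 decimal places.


Linear predictor: eta = -0.44 + (2.26)(1) = 1.8200.
Expected count: mu = exp(1.8200) = 6.1719.

6.1719


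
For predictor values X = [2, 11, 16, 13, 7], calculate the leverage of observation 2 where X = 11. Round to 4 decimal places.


Mean of X: xbar = 9.8000.
SXX = 118.8000.
For X = 11: h = 1/5 + (11 - 9.8000)^2/118.8000 = 0.2121.

0.2121


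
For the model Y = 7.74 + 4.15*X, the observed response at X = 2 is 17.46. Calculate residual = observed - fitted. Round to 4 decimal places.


Predicted = 7.74 + 4.15 * 2 = 16.0400.
Residual = 17.46 - 16.0400 = 1.4200.

1.4200


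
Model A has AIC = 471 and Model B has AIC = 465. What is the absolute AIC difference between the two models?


Compute |471 - 465| = 6.
Model B has the smaller AIC.

6


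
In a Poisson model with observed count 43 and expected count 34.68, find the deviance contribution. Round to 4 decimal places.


y/mu = 43/34.68 = 1.239908 (approx.), and ln(43/34.68) = 0.215037.
y * ln(y/mu) = 43 * 0.215037 = 9.246591.
y - mu = 8.32.
D = 2 * (9.246591 - 8.32) = 1.853182, which rounds to 1.8532.

1.8532


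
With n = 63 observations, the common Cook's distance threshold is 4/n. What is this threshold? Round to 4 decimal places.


Using the rule of thumb:
Threshold = 4 / 63 = 0.0635.

0.0635


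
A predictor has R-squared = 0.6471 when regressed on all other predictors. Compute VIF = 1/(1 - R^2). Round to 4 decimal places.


VIF = 1 / (1 - 0.6471).
= 1 / 0.3529 = 2.8337.

2.8337


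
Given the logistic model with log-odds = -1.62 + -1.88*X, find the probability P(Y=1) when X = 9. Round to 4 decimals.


Compute z = -1.62 + (-1.88)(9) = -18.5400.
exp(-z) = 112672957.6105.
P = 1/(1 + 112672957.6105) = 0.0000.

0.0000


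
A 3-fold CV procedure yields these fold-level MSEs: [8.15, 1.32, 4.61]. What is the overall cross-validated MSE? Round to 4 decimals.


Sum of fold MSEs = 14.0800.
Average = 14.0800 / 3 = 4.6933.

4.6933


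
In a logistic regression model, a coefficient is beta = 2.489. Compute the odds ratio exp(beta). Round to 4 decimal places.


Odds ratio = exp(beta) = exp(2.489).
= 12.0492.

12.0492


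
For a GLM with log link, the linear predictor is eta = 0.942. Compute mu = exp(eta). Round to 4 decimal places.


Apply the inverse link:
mu = e^0.942 = 2.5651.

2.5651


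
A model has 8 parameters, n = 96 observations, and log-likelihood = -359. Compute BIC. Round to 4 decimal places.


Compute k*ln(n) = 8*ln(96) = 8*4.564348 = 36.514784.
Then -2*loglik = 718.
BIC = 36.514784 + 718 = 754.514784, which rounds to 754.5148.

754.5148


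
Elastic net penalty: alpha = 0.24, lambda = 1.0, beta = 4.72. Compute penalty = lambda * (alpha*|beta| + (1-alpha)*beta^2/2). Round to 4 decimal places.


Compute:
L1 = 0.24 * 4.72 = 1.1328.
L2 = 0.76 * 4.72^2 / 2 = 8.4658.
Penalty = 1.0 * (1.1328 + 8.4658) = 9.5986.

9.5986


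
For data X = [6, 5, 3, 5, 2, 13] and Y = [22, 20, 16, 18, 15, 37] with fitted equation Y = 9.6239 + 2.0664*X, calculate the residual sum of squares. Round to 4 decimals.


Predicted values from Y = 9.6239 + 2.0664*X.
Residuals: [-0.0223, 0.0441, 0.1769, -1.9559, 1.2433, 0.5129].
SSres = 5.6681.

5.6681


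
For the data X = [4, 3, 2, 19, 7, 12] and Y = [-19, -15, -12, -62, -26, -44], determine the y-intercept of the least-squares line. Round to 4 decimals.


First find the slope: b1 = -2.9728.
Means: xbar = 7.8333, ybar = -29.6667.
b0 = ybar - b1 * xbar = -29.6667 - -2.9728 * 7.8333 = -6.3794.

-6.3794


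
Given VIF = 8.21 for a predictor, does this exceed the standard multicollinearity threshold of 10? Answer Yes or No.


Check: VIF = 8.21 vs threshold = 10.
Since 8.21 < 10, the answer is No.

No


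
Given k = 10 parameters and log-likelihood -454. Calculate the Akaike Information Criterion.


AIC = 2k - 2*loglik = 2(10) - 2(-454).
= 20 + 908 = 928.

928


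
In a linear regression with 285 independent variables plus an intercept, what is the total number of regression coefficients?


Total coefficients = number of predictors + 1 (for the intercept).
= 285 + 1 = 286.

286


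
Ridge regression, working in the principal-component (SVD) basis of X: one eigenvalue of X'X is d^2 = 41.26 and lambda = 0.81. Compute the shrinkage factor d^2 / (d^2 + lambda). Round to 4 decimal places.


Denominator = d^2 + lambda = 41.26 + 0.81 = 42.0700.
Shrinkage = 41.26 / 42.0700 = 0.9807.

0.9807


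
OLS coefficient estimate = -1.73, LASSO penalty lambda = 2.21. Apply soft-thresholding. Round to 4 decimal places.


Absolute value: |-1.73| = 1.73.
Compare to lambda = 2.21.
Since |beta| <= lambda, the coefficient is set to 0.

0.0000


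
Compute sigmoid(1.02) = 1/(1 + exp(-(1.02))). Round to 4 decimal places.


Compute exp(-1.0200) = 0.3606.
Sigmoid = 1 / (1 + 0.3606) = 1 / 1.3606 = 0.7350.

0.7350


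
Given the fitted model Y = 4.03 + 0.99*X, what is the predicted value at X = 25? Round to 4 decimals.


Plug X = 25 into Y = 4.03 + 0.99*X:
Y = 4.03 + 24.7500 = 28.7800.

28.7800


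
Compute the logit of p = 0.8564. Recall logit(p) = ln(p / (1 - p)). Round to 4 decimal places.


The odds are p/(1-p) = 0.8564 / 0.1436 = 5.9638.
logit(p) = ln(5.9638) = 1.7857.

1.7857


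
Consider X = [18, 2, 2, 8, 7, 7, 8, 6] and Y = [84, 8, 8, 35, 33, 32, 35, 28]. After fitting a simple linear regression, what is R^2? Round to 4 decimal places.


The fitted line is Y = -1.4006 + 4.7277*X.
SSres = 7.0072, SStot = 3884.8750.
R^2 = 1 - SSres/SStot = 0.9982.

0.9982


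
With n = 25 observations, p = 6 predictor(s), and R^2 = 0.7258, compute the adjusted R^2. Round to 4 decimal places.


Plug in: Adj R^2 = 1 - (1 - 0.7258) * 24/18.
= 1 - 0.2742 * 24/18
= 1 - 6.5808 / 18
= 1 - 0.3656 = 0.6344.

0.6344


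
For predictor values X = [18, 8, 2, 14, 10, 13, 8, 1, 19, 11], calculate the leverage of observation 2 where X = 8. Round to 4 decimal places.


Compute xbar = 10.4000 with n = 10 observations.
SXX = 322.4000.
Leverage = 1/10 + (8 - 10.4000)^2/322.4000 = 0.1179.

0.1179


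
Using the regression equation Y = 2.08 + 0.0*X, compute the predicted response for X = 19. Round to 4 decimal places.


Predicted value:
Y = 2.08 + (0.0)(19) = 2.08 + 0.0000 = 2.0800.

2.0800


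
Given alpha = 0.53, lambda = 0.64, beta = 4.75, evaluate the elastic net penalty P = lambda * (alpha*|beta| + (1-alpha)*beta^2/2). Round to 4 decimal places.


L1 component = 0.53 * |4.75| = 2.5175.
L2 component = 0.47 * 4.75^2 / 2 = 5.3022.
Penalty = 0.64 * (2.5175 + 5.3022) = 0.64 * 7.8197 = 5.0046.

5.0046


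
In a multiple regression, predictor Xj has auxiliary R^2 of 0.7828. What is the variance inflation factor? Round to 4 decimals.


VIF = 1 / (1 - 0.7828).
= 1 / 0.2172 = 4.6041.

4.6041


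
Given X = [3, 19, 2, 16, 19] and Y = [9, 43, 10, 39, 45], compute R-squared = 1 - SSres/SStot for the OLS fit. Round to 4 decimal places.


Fit the OLS line: b0 = 4.3752, b1 = 2.1038.
SSres = 8.0237.
SStot = 1312.8000.
R^2 = 1 - 8.0237/1312.8000 = 0.9939.

0.9939


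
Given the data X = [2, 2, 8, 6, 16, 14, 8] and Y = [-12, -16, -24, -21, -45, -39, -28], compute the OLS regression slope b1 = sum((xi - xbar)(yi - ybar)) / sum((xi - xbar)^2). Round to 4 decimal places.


First compute the means: xbar = 8.0000, ybar = -26.4286.
Then S_xx = sum((xi - xbar)^2) = 176.0000.
S_xy = sum((xi - xbar)(yi - ybar)) = -384.0000.
b1 = S_xy / S_xx = -384.0000 / 176.0000 = -2.1818.

-2.1818


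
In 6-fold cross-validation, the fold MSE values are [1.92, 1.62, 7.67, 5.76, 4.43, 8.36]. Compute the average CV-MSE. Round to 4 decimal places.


Sum of fold MSEs = 29.7600.
Average = 29.7600 / 6 = 4.9600.

4.9600


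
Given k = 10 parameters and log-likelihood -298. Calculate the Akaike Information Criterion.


AIC = 2*10 - 2*(-298).
= 20 + 596 = 616.

616


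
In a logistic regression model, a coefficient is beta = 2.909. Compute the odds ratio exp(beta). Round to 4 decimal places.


exp(2.909) = 18.3385.
So the odds ratio is 18.3385.

18.3385


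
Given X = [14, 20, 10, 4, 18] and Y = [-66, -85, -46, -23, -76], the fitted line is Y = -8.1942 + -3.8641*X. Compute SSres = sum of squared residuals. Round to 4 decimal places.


For each point, residual = actual - predicted.
Residuals: [-3.7084, 0.4762, 0.8352, 0.6506, 1.7480].
Sum of squared residuals = 18.1553.

18.1553


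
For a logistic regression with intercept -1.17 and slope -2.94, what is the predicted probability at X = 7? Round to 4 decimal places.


z = -1.17 + -2.94 * 7 = -21.7500.
Sigmoid: P = 1 / (1 + exp(21.7500)) = 0.0000.

0.0000


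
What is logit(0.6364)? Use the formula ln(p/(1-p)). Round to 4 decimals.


The odds are p/(1-p) = 0.6364 / 0.3636 = 1.7503.
logit(p) = ln(1.7503) = 0.5598.

0.5598


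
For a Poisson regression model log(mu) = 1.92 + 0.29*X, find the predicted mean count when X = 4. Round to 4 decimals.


eta = 1.92 + 0.29 * 4 = 3.0800.
mu = exp(3.0800) = 21.7584.

21.7584


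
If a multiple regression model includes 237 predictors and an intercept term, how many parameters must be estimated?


Each predictor gets one coefficient, plus one intercept.
Total parameters = 237 + 1 = 238.

238


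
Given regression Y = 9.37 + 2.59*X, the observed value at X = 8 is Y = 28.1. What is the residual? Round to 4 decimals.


Fitted value at X = 8 is yhat = 9.37 + 2.59*8 = 30.0900.
Residual = 28.1 - 30.0900 = -1.9900.

-1.9900


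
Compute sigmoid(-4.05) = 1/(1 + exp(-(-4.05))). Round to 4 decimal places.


exp(4.0500) = 57.3975.
1 + exp(-z) = 58.3975.
sigmoid = 1/58.3975 = 0.0171.

0.0171


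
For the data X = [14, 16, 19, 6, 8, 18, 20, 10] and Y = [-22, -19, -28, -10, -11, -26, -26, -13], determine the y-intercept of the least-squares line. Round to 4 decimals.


Compute b1 = -1.3175 from the OLS formula.
With xbar = 13.8750 and ybar = -19.3750, the intercept is:
b0 = -19.3750 - -1.3175 * 13.8750 = -1.0952.

-1.0952


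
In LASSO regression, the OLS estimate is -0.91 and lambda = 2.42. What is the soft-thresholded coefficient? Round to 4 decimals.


Absolute value: |-0.91| = 0.91.
Compare to lambda = 2.42.
Since |beta| <= lambda, the coefficient is set to 0.

0.0000


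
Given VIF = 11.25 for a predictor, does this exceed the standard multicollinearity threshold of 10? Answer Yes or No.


Check: VIF = 11.25 vs threshold = 10.
Since 11.25 >= 10, the answer is Yes.

Yes


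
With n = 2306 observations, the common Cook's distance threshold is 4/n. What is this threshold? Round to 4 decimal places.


Using the rule of thumb:
Threshold = 4 / 2306 = 0.0017.

0.0017


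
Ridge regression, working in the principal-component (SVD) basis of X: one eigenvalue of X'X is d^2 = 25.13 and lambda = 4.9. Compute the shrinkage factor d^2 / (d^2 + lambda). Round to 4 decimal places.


Compute the denominator: 25.13 + 4.9 = 30.0300.
Shrinkage factor = 25.13 / 30.0300 = 0.8368.

0.8368


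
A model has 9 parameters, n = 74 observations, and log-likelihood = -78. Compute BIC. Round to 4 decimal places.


k * ln(n) = 9 * ln(74) = 9 * 4.304065 = 38.736585.
-2 * loglik = -2 * (-78) = 156.
BIC = 38.736585 + 156 = 194.736585, which rounds to 194.7366.

194.7366


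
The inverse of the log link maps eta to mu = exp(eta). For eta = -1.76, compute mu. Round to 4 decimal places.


The inverse log link gives:
mu = exp(-1.76) = 0.1720.

0.1720


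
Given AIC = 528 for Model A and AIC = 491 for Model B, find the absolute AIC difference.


|AIC_A - AIC_B| = |528 - 491| = 37.
Model B is preferred (lower AIC).

37


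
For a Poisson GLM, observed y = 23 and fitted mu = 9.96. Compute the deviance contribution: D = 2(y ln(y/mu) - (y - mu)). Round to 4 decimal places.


Compute y*ln(y/mu) = 23*ln(23/9.96) = 23*0.836917 = 19.249091.
y - mu = 13.04.
D = 2*(19.249091 - (13.04)) = 12.418182, which rounds to 12.4182.

12.4182


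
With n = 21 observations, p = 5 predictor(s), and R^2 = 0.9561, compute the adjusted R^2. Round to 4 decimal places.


Adjusted R^2 = 1 - (1 - R^2) * (n-1)/(n-p-1).
(1 - R^2) = 0.0439.
(n-1)/(n-p-1) = 20/15.
(1 - R^2) * (n-1) = 0.0439 * 20 = 0.8780.
Divide by (n-p-1): 0.8780 / 15 = 0.0585.
Adj R^2 = 1 - 0.0585 = 0.9415.

0.9415


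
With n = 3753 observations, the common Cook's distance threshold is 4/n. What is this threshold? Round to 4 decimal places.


Cook's distance cutoff = 4/n = 4/3753.
= 0.0011.

0.0011


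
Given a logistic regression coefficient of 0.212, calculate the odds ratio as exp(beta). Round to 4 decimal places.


The odds ratio is computed as:
OR = e^(0.212) = 1.2361.

1.2361


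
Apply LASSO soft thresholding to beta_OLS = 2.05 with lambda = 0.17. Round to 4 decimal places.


|beta_OLS| = 2.05.
lambda = 0.17.
Since |beta| > lambda, coefficient = sign(beta)*(|beta| - lambda) = 1.8800.
Result = 1.8800.

1.8800


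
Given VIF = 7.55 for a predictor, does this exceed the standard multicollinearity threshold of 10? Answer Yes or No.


Compare VIF = 7.55 to the threshold of 10.
7.55 < 10, so the answer is No.

No


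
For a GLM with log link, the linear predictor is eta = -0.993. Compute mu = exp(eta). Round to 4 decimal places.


The inverse log link gives:
mu = exp(-0.993) = 0.3705.

0.3705


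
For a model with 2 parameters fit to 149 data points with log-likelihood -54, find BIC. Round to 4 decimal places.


ln(149) = 5.003946.
k * ln(n) = 2 * 5.003946 = 10.007892.
-2L = 108.
BIC = 10.007892 + 108 = 118.007892, which rounds to 118.0079.

118.0079


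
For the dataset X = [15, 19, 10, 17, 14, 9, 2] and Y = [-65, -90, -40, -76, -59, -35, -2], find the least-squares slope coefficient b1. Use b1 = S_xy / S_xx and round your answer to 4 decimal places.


Calculate xbar = 12.2857, ybar = -52.4286.
S_xx = 199.4286, S_xy = -1013.1429.
Using b1 = S_xy / S_xx = -1013.1429 / 199.4286, we get b1 = -5.0802.

-5.0802


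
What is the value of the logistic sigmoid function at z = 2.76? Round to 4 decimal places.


First, exp(-2.7600) = 0.0633.
Then sigma(z) = 1/(1 + 0.0633) = 0.9405.

0.9405


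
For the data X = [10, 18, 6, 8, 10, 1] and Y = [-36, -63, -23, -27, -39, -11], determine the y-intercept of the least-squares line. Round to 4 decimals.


The slope is b1 = -3.1318.
Sample means are xbar = 8.8333 and ybar = -33.1667.
Intercept: b0 = -33.1667 - (-3.1318)(8.8333) = -5.5027.

-5.5027


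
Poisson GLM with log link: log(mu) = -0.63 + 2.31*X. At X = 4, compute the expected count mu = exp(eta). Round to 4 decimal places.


Linear predictor: eta = -0.63 + (2.31)(4) = 8.6100.
Expected count: mu = exp(8.6100) = 5486.2487.

5486.2487


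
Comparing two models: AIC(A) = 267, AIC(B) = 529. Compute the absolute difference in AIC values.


Absolute difference = |267 - 529| = 262.
The model with lower AIC (A) is preferred.

262


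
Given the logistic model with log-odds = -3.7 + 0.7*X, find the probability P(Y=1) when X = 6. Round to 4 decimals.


z = -3.7 + 0.7 * 6 = 0.5000.
Sigmoid: P = 1 / (1 + exp(-0.5000)) = 0.6225.

0.6225


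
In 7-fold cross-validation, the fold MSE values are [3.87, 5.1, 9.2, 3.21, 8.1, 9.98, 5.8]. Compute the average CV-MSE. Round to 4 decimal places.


Add all fold MSEs: 45.2600.
Divide by k = 7: 45.2600/7 = 6.4657.

6.4657


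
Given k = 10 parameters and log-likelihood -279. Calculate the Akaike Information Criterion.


AIC = 2*10 - 2*(-279).
= 20 + 558 = 578.

578


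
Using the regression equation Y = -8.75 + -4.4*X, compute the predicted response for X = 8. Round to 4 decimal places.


Predicted value:
Y = -8.75 + (-4.4)(8) = -8.75 + -35.2000 = -43.9500.

-43.9500


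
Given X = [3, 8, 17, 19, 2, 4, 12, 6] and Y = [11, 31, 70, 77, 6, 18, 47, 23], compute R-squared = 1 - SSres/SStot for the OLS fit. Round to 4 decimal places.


After computing the OLS fit (b0=-1.2424, b1=4.1259):
SSres = 12.2322, SStot = 4997.8750.
R^2 = 1 - 12.2322/4997.8750 = 0.9976.

0.9976


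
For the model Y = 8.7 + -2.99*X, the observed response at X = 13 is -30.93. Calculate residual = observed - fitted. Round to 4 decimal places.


Fitted value at X = 13 is yhat = 8.7 + -2.99*13 = -30.1700.
Residual = -30.93 - -30.1700 = -0.7600.

-0.7600


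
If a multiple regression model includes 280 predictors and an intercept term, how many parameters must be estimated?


Each predictor gets one coefficient, plus one intercept.
Total parameters = 280 + 1 = 281.

281


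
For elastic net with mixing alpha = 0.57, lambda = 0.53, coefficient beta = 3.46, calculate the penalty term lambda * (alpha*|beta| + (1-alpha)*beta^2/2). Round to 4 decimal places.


alpha * |beta| = 0.57 * 3.46 = 1.9722.
(1-alpha) * beta^2/2 = 0.43 * 11.9716/2 = 2.5739.
Total = 0.53 * (1.9722 + 2.5739) = 2.4094.

2.4094


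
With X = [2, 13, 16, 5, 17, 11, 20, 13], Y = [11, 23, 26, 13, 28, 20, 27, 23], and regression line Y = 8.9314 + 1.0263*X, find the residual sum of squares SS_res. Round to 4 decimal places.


Compute predicted values, then residuals = yi - yhat_i.
Residuals: [0.0160, 0.7267, 0.6478, -1.0629, 1.6215, -0.2207, -2.4574, 0.7267].
SSres = sum(residual^2) = 11.3226.

11.3226
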